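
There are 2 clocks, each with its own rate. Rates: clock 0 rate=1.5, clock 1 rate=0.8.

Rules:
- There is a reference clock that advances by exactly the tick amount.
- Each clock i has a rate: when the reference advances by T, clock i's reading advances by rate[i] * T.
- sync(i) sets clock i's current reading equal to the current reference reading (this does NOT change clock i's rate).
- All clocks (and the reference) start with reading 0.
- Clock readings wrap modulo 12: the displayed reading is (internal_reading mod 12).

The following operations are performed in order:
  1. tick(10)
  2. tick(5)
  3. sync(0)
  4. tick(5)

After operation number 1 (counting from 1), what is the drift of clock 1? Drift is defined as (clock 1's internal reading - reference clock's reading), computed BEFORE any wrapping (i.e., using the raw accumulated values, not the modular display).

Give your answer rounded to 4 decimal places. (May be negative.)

After op 1 tick(10): ref=10.0000 raw=[15.0000 8.0000]
Drift of clock 1 after op 1: 8.0000 - 10.0000 = -2.0000

Answer: -2.0000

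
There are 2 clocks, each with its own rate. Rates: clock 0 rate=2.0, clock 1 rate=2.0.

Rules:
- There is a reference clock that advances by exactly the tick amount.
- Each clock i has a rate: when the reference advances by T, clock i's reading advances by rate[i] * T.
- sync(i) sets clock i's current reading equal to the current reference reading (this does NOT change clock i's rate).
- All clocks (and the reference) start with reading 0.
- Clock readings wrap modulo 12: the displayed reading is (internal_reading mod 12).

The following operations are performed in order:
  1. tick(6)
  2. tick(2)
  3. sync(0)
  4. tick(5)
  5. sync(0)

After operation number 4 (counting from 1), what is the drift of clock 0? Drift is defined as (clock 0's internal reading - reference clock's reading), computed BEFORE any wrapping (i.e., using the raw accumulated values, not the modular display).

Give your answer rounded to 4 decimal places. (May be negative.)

Answer: 5.0000

Derivation:
After op 1 tick(6): ref=6.0000 raw=[12.0000 12.0000]
After op 2 tick(2): ref=8.0000 raw=[16.0000 16.0000]
After op 3 sync(0): ref=8.0000 raw=[8.0000 16.0000]
After op 4 tick(5): ref=13.0000 raw=[18.0000 26.0000]
Drift of clock 0 after op 4: 18.0000 - 13.0000 = 5.0000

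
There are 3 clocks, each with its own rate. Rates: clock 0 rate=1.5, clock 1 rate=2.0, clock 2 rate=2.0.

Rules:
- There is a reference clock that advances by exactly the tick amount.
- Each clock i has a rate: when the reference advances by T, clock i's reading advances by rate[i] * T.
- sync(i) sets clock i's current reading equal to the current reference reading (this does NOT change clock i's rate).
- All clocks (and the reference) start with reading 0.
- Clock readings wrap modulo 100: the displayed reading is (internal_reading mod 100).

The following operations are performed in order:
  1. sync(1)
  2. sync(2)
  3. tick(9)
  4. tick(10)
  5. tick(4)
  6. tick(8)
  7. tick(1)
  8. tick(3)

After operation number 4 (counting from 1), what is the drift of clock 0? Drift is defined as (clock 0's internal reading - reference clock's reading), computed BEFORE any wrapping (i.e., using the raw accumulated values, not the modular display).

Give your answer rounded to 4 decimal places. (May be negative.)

After op 1 sync(1): ref=0.0000 raw=[0.0000 0.0000 0.0000]
After op 2 sync(2): ref=0.0000 raw=[0.0000 0.0000 0.0000]
After op 3 tick(9): ref=9.0000 raw=[13.5000 18.0000 18.0000]
After op 4 tick(10): ref=19.0000 raw=[28.5000 38.0000 38.0000]
Drift of clock 0 after op 4: 28.5000 - 19.0000 = 9.5000

Answer: 9.5000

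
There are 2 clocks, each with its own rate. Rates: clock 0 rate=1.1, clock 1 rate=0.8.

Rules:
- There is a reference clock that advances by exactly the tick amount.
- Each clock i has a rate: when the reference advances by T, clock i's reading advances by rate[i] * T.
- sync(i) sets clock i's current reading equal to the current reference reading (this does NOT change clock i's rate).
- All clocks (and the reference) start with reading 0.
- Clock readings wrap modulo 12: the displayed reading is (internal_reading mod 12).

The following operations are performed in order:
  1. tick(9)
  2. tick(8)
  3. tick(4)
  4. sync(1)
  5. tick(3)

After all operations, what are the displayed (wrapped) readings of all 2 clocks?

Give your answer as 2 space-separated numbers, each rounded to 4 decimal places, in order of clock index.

Answer: 2.4000 11.4000

Derivation:
After op 1 tick(9): ref=9.0000 raw=[9.9000 7.2000]
After op 2 tick(8): ref=17.0000 raw=[18.7000 13.6000]
After op 3 tick(4): ref=21.0000 raw=[23.1000 16.8000]
After op 4 sync(1): ref=21.0000 raw=[23.1000 21.0000]
After op 5 tick(3): ref=24.0000 raw=[26.4000 23.4000]
Wrap final raw readings (mod 12): 26.4000 mod 12 = 2.4000; 23.4000 mod 12 = 11.4000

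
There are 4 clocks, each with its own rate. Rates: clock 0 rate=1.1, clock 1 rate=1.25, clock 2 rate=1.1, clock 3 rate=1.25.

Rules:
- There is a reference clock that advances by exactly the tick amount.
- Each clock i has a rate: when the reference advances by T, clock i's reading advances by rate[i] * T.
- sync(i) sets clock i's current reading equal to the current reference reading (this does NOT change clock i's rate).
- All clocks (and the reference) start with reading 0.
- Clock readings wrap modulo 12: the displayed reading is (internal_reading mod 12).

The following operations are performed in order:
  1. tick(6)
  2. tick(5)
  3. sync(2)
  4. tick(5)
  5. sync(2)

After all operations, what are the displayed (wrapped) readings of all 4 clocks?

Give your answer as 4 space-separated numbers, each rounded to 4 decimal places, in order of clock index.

Answer: 5.6000 8.0000 4.0000 8.0000

Derivation:
After op 1 tick(6): ref=6.0000 raw=[6.6000 7.5000 6.6000 7.5000]
After op 2 tick(5): ref=11.0000 raw=[12.1000 13.7500 12.1000 13.7500]
After op 3 sync(2): ref=11.0000 raw=[12.1000 13.7500 11.0000 13.7500]
After op 4 tick(5): ref=16.0000 raw=[17.6000 20.0000 16.5000 20.0000]
After op 5 sync(2): ref=16.0000 raw=[17.6000 20.0000 16.0000 20.0000]
Wrap final raw readings (mod 12): 17.6000 mod 12 = 5.6000; 20.0000 mod 12 = 8.0000; 16.0000 mod 12 = 4.0000; 20.0000 mod 12 = 8.0000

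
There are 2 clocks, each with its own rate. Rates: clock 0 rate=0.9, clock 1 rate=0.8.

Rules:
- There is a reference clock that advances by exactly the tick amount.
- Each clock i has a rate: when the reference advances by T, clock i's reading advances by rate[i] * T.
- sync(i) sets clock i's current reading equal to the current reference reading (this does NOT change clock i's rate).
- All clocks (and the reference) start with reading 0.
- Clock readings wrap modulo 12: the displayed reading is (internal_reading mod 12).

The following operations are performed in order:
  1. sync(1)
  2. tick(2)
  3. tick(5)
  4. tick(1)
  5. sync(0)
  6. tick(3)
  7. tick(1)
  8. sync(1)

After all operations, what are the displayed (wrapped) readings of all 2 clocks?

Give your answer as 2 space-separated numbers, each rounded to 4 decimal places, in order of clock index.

After op 1 sync(1): ref=0.0000 raw=[0.0000 0.0000]
After op 2 tick(2): ref=2.0000 raw=[1.8000 1.6000]
After op 3 tick(5): ref=7.0000 raw=[6.3000 5.6000]
After op 4 tick(1): ref=8.0000 raw=[7.2000 6.4000]
After op 5 sync(0): ref=8.0000 raw=[8.0000 6.4000]
After op 6 tick(3): ref=11.0000 raw=[10.7000 8.8000]
After op 7 tick(1): ref=12.0000 raw=[11.6000 9.6000]
After op 8 sync(1): ref=12.0000 raw=[11.6000 12.0000]
Wrap final raw readings (mod 12): 11.6000 mod 12 = 11.6000; 12.0000 mod 12 = 0.0000

Answer: 11.6000 0.0000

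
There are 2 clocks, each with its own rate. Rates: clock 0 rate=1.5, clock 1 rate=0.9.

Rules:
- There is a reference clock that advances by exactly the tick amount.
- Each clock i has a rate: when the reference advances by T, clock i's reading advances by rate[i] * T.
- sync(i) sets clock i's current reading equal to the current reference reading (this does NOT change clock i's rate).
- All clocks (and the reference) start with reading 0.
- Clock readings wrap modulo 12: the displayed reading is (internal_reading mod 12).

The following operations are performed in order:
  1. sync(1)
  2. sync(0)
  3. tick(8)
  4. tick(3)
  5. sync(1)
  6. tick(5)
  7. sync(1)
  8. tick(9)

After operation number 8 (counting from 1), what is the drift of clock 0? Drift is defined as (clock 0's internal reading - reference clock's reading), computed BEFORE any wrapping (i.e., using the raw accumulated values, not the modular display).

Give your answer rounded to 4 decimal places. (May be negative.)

Answer: 12.5000

Derivation:
After op 1 sync(1): ref=0.0000 raw=[0.0000 0.0000]
After op 2 sync(0): ref=0.0000 raw=[0.0000 0.0000]
After op 3 tick(8): ref=8.0000 raw=[12.0000 7.2000]
After op 4 tick(3): ref=11.0000 raw=[16.5000 9.9000]
After op 5 sync(1): ref=11.0000 raw=[16.5000 11.0000]
After op 6 tick(5): ref=16.0000 raw=[24.0000 15.5000]
After op 7 sync(1): ref=16.0000 raw=[24.0000 16.0000]
After op 8 tick(9): ref=25.0000 raw=[37.5000 24.1000]
Drift of clock 0 after op 8: 37.5000 - 25.0000 = 12.5000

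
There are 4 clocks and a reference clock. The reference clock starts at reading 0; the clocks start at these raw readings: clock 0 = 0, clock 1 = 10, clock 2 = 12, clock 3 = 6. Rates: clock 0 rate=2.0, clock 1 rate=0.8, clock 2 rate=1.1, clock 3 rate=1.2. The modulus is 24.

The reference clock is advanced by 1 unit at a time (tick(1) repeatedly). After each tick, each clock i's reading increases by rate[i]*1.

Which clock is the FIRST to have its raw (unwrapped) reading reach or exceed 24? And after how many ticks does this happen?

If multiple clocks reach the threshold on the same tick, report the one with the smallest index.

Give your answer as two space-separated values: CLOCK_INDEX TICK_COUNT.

Answer: 2 11

Derivation:
clock 0: start=0, rate=2.0, needs 24-0 = 24; ticks = ceil(24/2.0) = ceil(12.0000) = 12; reading at tick 12 = 0 + 2.0*12 = 24.0000
clock 1: start=10, rate=0.8, needs 24-10 = 14; ticks = ceil(14/0.8) = ceil(17.5000) = 18; reading at tick 18 = 10 + 0.8*18 = 24.4000
clock 2: start=12, rate=1.1, needs 24-12 = 12; ticks = ceil(12/1.1) = ceil(10.9091) = 11; reading at tick 11 = 12 + 1.1*11 = 24.1000
clock 3: start=6, rate=1.2, needs 24-6 = 18; ticks = ceil(18/1.2) = ceil(15.0000) = 15; reading at tick 15 = 6 + 1.2*15 = 24.0000
Minimum tick count = 11; winners = [2]; smallest index = 2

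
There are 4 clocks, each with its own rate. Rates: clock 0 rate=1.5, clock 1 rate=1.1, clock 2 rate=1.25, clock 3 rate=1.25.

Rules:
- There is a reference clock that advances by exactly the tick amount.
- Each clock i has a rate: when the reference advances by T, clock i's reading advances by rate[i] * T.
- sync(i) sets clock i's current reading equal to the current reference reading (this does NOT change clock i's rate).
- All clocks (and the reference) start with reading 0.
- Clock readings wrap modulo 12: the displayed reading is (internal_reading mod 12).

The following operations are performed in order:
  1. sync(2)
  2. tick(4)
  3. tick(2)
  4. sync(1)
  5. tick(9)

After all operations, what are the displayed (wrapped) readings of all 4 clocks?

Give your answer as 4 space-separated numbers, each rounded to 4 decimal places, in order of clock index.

Answer: 10.5000 3.9000 6.7500 6.7500

Derivation:
After op 1 sync(2): ref=0.0000 raw=[0.0000 0.0000 0.0000 0.0000]
After op 2 tick(4): ref=4.0000 raw=[6.0000 4.4000 5.0000 5.0000]
After op 3 tick(2): ref=6.0000 raw=[9.0000 6.6000 7.5000 7.5000]
After op 4 sync(1): ref=6.0000 raw=[9.0000 6.0000 7.5000 7.5000]
After op 5 tick(9): ref=15.0000 raw=[22.5000 15.9000 18.7500 18.7500]
Wrap final raw readings (mod 12): 22.5000 mod 12 = 10.5000; 15.9000 mod 12 = 3.9000; 18.7500 mod 12 = 6.7500; 18.7500 mod 12 = 6.7500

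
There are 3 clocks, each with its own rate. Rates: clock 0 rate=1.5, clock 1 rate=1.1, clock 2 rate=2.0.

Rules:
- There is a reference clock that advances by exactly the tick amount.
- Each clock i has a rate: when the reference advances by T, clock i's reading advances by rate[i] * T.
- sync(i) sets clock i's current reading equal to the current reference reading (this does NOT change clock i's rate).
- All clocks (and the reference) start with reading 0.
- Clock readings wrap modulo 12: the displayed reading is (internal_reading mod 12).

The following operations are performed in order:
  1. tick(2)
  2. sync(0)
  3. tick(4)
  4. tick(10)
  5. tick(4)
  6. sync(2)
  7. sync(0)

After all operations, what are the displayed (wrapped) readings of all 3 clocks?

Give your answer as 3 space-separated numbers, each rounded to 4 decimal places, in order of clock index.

After op 1 tick(2): ref=2.0000 raw=[3.0000 2.2000 4.0000]
After op 2 sync(0): ref=2.0000 raw=[2.0000 2.2000 4.0000]
After op 3 tick(4): ref=6.0000 raw=[8.0000 6.6000 12.0000]
After op 4 tick(10): ref=16.0000 raw=[23.0000 17.6000 32.0000]
After op 5 tick(4): ref=20.0000 raw=[29.0000 22.0000 40.0000]
After op 6 sync(2): ref=20.0000 raw=[29.0000 22.0000 20.0000]
After op 7 sync(0): ref=20.0000 raw=[20.0000 22.0000 20.0000]
Wrap final raw readings (mod 12): 20.0000 mod 12 = 8.0000; 22.0000 mod 12 = 10.0000; 20.0000 mod 12 = 8.0000

Answer: 8.0000 10.0000 8.0000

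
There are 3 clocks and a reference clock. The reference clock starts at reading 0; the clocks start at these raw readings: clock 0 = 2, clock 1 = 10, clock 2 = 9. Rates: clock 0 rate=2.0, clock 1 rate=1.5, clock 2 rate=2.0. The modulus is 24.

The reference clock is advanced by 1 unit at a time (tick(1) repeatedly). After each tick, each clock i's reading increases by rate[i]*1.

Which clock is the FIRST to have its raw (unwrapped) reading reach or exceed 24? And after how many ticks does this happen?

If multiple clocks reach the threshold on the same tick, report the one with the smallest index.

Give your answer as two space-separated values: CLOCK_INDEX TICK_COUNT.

clock 0: start=2, rate=2.0, needs 24-2 = 22; ticks = ceil(22/2.0) = ceil(11.0000) = 11; reading at tick 11 = 2 + 2.0*11 = 24.0000
clock 1: start=10, rate=1.5, needs 24-10 = 14; ticks = ceil(14/1.5) = ceil(9.3333) = 10; reading at tick 10 = 10 + 1.5*10 = 25.0000
clock 2: start=9, rate=2.0, needs 24-9 = 15; ticks = ceil(15/2.0) = ceil(7.5000) = 8; reading at tick 8 = 9 + 2.0*8 = 25.0000
Minimum tick count = 8; winners = [2]; smallest index = 2

Answer: 2 8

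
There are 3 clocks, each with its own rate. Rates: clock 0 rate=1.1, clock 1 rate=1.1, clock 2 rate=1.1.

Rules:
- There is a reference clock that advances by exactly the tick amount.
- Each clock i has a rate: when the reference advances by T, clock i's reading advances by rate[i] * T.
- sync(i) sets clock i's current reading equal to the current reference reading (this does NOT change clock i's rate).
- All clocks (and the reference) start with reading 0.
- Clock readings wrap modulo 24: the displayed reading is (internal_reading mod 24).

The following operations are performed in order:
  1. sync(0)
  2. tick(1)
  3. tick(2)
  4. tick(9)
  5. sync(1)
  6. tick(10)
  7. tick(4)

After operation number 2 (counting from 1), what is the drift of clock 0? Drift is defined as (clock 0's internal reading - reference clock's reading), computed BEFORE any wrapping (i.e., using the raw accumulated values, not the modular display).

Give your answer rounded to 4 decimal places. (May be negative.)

Answer: 0.1000

Derivation:
After op 1 sync(0): ref=0.0000 raw=[0.0000 0.0000 0.0000]
After op 2 tick(1): ref=1.0000 raw=[1.1000 1.1000 1.1000]
Drift of clock 0 after op 2: 1.1000 - 1.0000 = 0.1000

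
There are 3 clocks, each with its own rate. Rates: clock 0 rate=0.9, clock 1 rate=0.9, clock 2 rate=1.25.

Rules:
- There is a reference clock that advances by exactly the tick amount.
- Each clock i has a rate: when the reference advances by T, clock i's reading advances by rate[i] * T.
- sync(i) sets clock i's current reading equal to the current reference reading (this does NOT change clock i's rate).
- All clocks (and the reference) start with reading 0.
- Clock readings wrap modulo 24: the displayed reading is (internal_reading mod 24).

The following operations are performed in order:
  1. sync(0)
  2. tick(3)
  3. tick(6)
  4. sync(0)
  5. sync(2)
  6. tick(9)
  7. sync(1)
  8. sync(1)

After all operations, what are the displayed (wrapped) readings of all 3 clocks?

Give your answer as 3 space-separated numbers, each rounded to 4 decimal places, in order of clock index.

After op 1 sync(0): ref=0.0000 raw=[0.0000 0.0000 0.0000]
After op 2 tick(3): ref=3.0000 raw=[2.7000 2.7000 3.7500]
After op 3 tick(6): ref=9.0000 raw=[8.1000 8.1000 11.2500]
After op 4 sync(0): ref=9.0000 raw=[9.0000 8.1000 11.2500]
After op 5 sync(2): ref=9.0000 raw=[9.0000 8.1000 9.0000]
After op 6 tick(9): ref=18.0000 raw=[17.1000 16.2000 20.2500]
After op 7 sync(1): ref=18.0000 raw=[17.1000 18.0000 20.2500]
After op 8 sync(1): ref=18.0000 raw=[17.1000 18.0000 20.2500]
Wrap final raw readings (mod 24): 17.1000 mod 24 = 17.1000; 18.0000 mod 24 = 18.0000; 20.2500 mod 24 = 20.2500

Answer: 17.1000 18.0000 20.2500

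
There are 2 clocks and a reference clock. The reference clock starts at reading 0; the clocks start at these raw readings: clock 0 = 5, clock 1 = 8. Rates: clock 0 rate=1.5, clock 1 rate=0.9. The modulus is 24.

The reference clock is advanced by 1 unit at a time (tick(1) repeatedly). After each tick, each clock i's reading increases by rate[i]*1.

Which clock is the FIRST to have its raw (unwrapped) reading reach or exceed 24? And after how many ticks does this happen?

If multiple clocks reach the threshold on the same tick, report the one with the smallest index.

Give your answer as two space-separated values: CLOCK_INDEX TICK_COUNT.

clock 0: start=5, rate=1.5, needs 24-5 = 19; ticks = ceil(19/1.5) = ceil(12.6667) = 13; reading at tick 13 = 5 + 1.5*13 = 24.5000
clock 1: start=8, rate=0.9, needs 24-8 = 16; ticks = ceil(16/0.9) = ceil(17.7778) = 18; reading at tick 18 = 8 + 0.9*18 = 24.2000
Minimum tick count = 13; winners = [0]; smallest index = 0

Answer: 0 13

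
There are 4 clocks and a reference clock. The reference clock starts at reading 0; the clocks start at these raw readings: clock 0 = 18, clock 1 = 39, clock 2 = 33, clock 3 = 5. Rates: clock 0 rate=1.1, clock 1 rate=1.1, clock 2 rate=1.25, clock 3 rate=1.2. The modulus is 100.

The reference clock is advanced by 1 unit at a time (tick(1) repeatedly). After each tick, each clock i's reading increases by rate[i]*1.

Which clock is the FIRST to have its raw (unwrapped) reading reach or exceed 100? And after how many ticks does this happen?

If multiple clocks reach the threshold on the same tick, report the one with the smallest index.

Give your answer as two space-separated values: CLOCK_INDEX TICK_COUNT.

Answer: 2 54

Derivation:
clock 0: start=18, rate=1.1, needs 100-18 = 82; ticks = ceil(82/1.1) = ceil(74.5455) = 75; reading at tick 75 = 18 + 1.1*75 = 100.5000
clock 1: start=39, rate=1.1, needs 100-39 = 61; ticks = ceil(61/1.1) = ceil(55.4545) = 56; reading at tick 56 = 39 + 1.1*56 = 100.6000
clock 2: start=33, rate=1.25, needs 100-33 = 67; ticks = ceil(67/1.25) = ceil(53.6000) = 54; reading at tick 54 = 33 + 1.25*54 = 100.5000
clock 3: start=5, rate=1.2, needs 100-5 = 95; ticks = ceil(95/1.2) = ceil(79.1667) = 80; reading at tick 80 = 5 + 1.2*80 = 101.0000
Minimum tick count = 54; winners = [2]; smallest index = 2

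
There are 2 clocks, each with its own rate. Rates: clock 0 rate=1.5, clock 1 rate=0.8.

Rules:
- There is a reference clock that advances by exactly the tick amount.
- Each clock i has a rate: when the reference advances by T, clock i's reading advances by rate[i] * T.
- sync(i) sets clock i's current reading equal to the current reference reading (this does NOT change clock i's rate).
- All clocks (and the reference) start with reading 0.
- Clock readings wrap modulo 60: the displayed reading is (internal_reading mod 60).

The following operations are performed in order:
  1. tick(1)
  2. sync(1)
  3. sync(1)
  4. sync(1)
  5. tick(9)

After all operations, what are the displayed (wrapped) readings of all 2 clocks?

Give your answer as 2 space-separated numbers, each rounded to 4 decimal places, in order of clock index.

Answer: 15.0000 8.2000

Derivation:
After op 1 tick(1): ref=1.0000 raw=[1.5000 0.8000]
After op 2 sync(1): ref=1.0000 raw=[1.5000 1.0000]
After op 3 sync(1): ref=1.0000 raw=[1.5000 1.0000]
After op 4 sync(1): ref=1.0000 raw=[1.5000 1.0000]
After op 5 tick(9): ref=10.0000 raw=[15.0000 8.2000]
Wrap final raw readings (mod 60): 15.0000 mod 60 = 15.0000; 8.2000 mod 60 = 8.2000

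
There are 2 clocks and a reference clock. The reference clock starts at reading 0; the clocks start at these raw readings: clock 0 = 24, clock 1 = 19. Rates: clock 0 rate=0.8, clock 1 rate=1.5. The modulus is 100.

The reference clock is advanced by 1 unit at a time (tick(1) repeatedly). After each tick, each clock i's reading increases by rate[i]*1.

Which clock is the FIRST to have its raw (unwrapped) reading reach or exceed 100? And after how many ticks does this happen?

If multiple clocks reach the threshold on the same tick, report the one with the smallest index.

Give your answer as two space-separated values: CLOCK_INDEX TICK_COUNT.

clock 0: start=24, rate=0.8, needs 100-24 = 76; ticks = ceil(76/0.8) = ceil(95.0000) = 95; reading at tick 95 = 24 + 0.8*95 = 100.0000
clock 1: start=19, rate=1.5, needs 100-19 = 81; ticks = ceil(81/1.5) = ceil(54.0000) = 54; reading at tick 54 = 19 + 1.5*54 = 100.0000
Minimum tick count = 54; winners = [1]; smallest index = 1

Answer: 1 54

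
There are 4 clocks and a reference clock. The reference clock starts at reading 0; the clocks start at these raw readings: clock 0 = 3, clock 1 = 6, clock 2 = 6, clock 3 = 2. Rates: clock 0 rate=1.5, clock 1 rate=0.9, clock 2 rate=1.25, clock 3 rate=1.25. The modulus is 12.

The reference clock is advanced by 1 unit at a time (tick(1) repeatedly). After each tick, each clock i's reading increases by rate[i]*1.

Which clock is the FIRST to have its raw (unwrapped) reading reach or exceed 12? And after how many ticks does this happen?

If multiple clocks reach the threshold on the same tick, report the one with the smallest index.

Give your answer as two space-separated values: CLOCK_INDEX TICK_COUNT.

clock 0: start=3, rate=1.5, needs 12-3 = 9; ticks = ceil(9/1.5) = ceil(6.0000) = 6; reading at tick 6 = 3 + 1.5*6 = 12.0000
clock 1: start=6, rate=0.9, needs 12-6 = 6; ticks = ceil(6/0.9) = ceil(6.6667) = 7; reading at tick 7 = 6 + 0.9*7 = 12.3000
clock 2: start=6, rate=1.25, needs 12-6 = 6; ticks = ceil(6/1.25) = ceil(4.8000) = 5; reading at tick 5 = 6 + 1.25*5 = 12.2500
clock 3: start=2, rate=1.25, needs 12-2 = 10; ticks = ceil(10/1.25) = ceil(8.0000) = 8; reading at tick 8 = 2 + 1.25*8 = 12.0000
Minimum tick count = 5; winners = [2]; smallest index = 2

Answer: 2 5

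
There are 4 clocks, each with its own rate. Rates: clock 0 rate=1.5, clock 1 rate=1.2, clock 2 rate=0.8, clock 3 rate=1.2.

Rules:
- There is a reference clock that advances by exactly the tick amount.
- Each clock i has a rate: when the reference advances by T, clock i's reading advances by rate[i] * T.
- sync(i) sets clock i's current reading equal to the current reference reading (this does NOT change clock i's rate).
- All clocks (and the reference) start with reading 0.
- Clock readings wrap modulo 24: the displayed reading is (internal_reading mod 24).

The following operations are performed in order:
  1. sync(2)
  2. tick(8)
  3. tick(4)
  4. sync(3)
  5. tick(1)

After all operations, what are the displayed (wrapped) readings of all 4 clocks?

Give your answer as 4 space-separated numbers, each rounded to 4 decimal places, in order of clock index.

After op 1 sync(2): ref=0.0000 raw=[0.0000 0.0000 0.0000 0.0000]
After op 2 tick(8): ref=8.0000 raw=[12.0000 9.6000 6.4000 9.6000]
After op 3 tick(4): ref=12.0000 raw=[18.0000 14.4000 9.6000 14.4000]
After op 4 sync(3): ref=12.0000 raw=[18.0000 14.4000 9.6000 12.0000]
After op 5 tick(1): ref=13.0000 raw=[19.5000 15.6000 10.4000 13.2000]
Wrap final raw readings (mod 24): 19.5000 mod 24 = 19.5000; 15.6000 mod 24 = 15.6000; 10.4000 mod 24 = 10.4000; 13.2000 mod 24 = 13.2000

Answer: 19.5000 15.6000 10.4000 13.2000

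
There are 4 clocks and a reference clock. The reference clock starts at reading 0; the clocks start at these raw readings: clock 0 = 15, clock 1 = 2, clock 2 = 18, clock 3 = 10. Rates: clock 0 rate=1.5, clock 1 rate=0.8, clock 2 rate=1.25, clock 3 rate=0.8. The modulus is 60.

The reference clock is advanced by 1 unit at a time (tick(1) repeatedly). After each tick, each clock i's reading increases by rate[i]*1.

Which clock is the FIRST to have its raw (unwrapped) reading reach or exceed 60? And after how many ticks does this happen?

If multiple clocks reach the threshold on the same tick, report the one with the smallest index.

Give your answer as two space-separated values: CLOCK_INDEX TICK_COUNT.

clock 0: start=15, rate=1.5, needs 60-15 = 45; ticks = ceil(45/1.5) = ceil(30.0000) = 30; reading at tick 30 = 15 + 1.5*30 = 60.0000
clock 1: start=2, rate=0.8, needs 60-2 = 58; ticks = ceil(58/0.8) = ceil(72.5000) = 73; reading at tick 73 = 2 + 0.8*73 = 60.4000
clock 2: start=18, rate=1.25, needs 60-18 = 42; ticks = ceil(42/1.25) = ceil(33.6000) = 34; reading at tick 34 = 18 + 1.25*34 = 60.5000
clock 3: start=10, rate=0.8, needs 60-10 = 50; ticks = ceil(50/0.8) = ceil(62.5000) = 63; reading at tick 63 = 10 + 0.8*63 = 60.4000
Minimum tick count = 30; winners = [0]; smallest index = 0

Answer: 0 30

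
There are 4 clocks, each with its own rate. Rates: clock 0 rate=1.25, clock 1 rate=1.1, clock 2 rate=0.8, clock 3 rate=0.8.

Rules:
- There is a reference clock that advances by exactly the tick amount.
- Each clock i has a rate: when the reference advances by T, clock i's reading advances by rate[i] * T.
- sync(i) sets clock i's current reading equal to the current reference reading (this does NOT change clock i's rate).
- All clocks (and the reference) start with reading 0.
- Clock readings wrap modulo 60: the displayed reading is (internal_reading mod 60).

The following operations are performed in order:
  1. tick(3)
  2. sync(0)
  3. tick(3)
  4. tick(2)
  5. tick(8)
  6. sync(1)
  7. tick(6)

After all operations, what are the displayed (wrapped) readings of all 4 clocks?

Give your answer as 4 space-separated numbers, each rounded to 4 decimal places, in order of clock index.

After op 1 tick(3): ref=3.0000 raw=[3.7500 3.3000 2.4000 2.4000]
After op 2 sync(0): ref=3.0000 raw=[3.0000 3.3000 2.4000 2.4000]
After op 3 tick(3): ref=6.0000 raw=[6.7500 6.6000 4.8000 4.8000]
After op 4 tick(2): ref=8.0000 raw=[9.2500 8.8000 6.4000 6.4000]
After op 5 tick(8): ref=16.0000 raw=[19.2500 17.6000 12.8000 12.8000]
After op 6 sync(1): ref=16.0000 raw=[19.2500 16.0000 12.8000 12.8000]
After op 7 tick(6): ref=22.0000 raw=[26.7500 22.6000 17.6000 17.6000]
Wrap final raw readings (mod 60): 26.7500 mod 60 = 26.7500; 22.6000 mod 60 = 22.6000; 17.6000 mod 60 = 17.6000; 17.6000 mod 60 = 17.6000

Answer: 26.7500 22.6000 17.6000 17.6000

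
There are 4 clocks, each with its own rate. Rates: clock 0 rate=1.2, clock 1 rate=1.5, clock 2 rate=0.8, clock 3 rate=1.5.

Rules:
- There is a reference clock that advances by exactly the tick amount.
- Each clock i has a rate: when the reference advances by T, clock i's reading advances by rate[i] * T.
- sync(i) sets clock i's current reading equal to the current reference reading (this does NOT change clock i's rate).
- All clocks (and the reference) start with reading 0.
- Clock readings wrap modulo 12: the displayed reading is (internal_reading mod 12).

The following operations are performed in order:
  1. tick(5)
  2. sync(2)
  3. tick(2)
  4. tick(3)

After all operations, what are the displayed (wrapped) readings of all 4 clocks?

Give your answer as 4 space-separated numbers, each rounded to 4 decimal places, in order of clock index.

After op 1 tick(5): ref=5.0000 raw=[6.0000 7.5000 4.0000 7.5000]
After op 2 sync(2): ref=5.0000 raw=[6.0000 7.5000 5.0000 7.5000]
After op 3 tick(2): ref=7.0000 raw=[8.4000 10.5000 6.6000 10.5000]
After op 4 tick(3): ref=10.0000 raw=[12.0000 15.0000 9.0000 15.0000]
Wrap final raw readings (mod 12): 12.0000 mod 12 = 0.0000; 15.0000 mod 12 = 3.0000; 9.0000 mod 12 = 9.0000; 15.0000 mod 12 = 3.0000

Answer: 0.0000 3.0000 9.0000 3.0000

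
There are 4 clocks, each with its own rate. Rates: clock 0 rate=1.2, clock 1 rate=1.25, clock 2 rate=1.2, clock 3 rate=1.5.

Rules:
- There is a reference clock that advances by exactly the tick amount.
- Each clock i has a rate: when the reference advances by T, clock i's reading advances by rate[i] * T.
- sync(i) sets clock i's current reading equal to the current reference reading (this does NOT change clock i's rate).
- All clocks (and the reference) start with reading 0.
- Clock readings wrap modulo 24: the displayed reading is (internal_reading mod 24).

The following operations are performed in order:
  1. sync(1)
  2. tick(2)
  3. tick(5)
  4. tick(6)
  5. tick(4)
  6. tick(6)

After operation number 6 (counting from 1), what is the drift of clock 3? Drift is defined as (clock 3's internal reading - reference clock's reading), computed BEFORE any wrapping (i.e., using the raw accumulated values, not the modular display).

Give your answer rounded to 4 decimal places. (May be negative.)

Answer: 11.5000

Derivation:
After op 1 sync(1): ref=0.0000 raw=[0.0000 0.0000 0.0000 0.0000]
After op 2 tick(2): ref=2.0000 raw=[2.4000 2.5000 2.4000 3.0000]
After op 3 tick(5): ref=7.0000 raw=[8.4000 8.7500 8.4000 10.5000]
After op 4 tick(6): ref=13.0000 raw=[15.6000 16.2500 15.6000 19.5000]
After op 5 tick(4): ref=17.0000 raw=[20.4000 21.2500 20.4000 25.5000]
After op 6 tick(6): ref=23.0000 raw=[27.6000 28.7500 27.6000 34.5000]
Drift of clock 3 after op 6: 34.5000 - 23.0000 = 11.5000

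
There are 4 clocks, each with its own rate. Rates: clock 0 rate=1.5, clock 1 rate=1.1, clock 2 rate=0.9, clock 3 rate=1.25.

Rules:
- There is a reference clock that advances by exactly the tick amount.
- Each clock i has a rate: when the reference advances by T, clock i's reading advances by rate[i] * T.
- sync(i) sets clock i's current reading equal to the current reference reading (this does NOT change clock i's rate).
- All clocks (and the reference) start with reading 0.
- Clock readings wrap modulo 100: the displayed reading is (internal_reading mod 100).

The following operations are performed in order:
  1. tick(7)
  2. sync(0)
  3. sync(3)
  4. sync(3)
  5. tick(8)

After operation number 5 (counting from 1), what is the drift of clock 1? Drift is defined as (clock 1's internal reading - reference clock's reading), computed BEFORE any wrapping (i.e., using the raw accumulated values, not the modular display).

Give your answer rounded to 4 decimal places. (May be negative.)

Answer: 1.5000

Derivation:
After op 1 tick(7): ref=7.0000 raw=[10.5000 7.7000 6.3000 8.7500]
After op 2 sync(0): ref=7.0000 raw=[7.0000 7.7000 6.3000 8.7500]
After op 3 sync(3): ref=7.0000 raw=[7.0000 7.7000 6.3000 7.0000]
After op 4 sync(3): ref=7.0000 raw=[7.0000 7.7000 6.3000 7.0000]
After op 5 tick(8): ref=15.0000 raw=[19.0000 16.5000 13.5000 17.0000]
Drift of clock 1 after op 5: 16.5000 - 15.0000 = 1.5000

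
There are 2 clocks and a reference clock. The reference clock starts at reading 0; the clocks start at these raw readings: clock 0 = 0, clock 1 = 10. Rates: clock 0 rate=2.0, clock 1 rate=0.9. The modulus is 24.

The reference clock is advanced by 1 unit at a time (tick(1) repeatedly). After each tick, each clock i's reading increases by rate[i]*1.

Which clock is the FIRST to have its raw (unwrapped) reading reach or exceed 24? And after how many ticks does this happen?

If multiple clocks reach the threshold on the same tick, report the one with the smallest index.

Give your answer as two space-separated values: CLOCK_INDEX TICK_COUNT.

Answer: 0 12

Derivation:
clock 0: start=0, rate=2.0, needs 24-0 = 24; ticks = ceil(24/2.0) = ceil(12.0000) = 12; reading at tick 12 = 0 + 2.0*12 = 24.0000
clock 1: start=10, rate=0.9, needs 24-10 = 14; ticks = ceil(14/0.9) = ceil(15.5556) = 16; reading at tick 16 = 10 + 0.9*16 = 24.4000
Minimum tick count = 12; winners = [0]; smallest index = 0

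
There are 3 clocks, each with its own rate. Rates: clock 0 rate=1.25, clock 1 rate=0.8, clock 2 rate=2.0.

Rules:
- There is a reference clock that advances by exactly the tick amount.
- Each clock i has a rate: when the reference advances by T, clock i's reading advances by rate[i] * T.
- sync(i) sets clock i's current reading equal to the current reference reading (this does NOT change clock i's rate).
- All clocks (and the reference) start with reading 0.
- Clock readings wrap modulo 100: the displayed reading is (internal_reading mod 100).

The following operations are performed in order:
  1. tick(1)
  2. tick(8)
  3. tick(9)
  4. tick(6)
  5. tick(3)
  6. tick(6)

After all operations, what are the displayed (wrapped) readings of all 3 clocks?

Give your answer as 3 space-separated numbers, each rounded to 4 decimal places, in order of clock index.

After op 1 tick(1): ref=1.0000 raw=[1.2500 0.8000 2.0000]
After op 2 tick(8): ref=9.0000 raw=[11.2500 7.2000 18.0000]
After op 3 tick(9): ref=18.0000 raw=[22.5000 14.4000 36.0000]
After op 4 tick(6): ref=24.0000 raw=[30.0000 19.2000 48.0000]
After op 5 tick(3): ref=27.0000 raw=[33.7500 21.6000 54.0000]
After op 6 tick(6): ref=33.0000 raw=[41.2500 26.4000 66.0000]
Wrap final raw readings (mod 100): 41.2500 mod 100 = 41.2500; 26.4000 mod 100 = 26.4000; 66.0000 mod 100 = 66.0000

Answer: 41.2500 26.4000 66.0000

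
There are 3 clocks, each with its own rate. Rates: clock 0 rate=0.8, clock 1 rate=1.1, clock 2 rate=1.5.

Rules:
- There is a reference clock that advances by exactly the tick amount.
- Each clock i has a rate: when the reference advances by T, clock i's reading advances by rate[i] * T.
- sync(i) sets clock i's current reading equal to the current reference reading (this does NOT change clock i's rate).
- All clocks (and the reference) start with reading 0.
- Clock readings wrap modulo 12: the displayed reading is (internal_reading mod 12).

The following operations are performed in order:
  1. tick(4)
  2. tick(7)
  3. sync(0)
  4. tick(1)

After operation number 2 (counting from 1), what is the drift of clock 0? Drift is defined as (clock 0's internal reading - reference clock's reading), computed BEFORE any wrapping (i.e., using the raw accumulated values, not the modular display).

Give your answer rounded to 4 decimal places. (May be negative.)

After op 1 tick(4): ref=4.0000 raw=[3.2000 4.4000 6.0000]
After op 2 tick(7): ref=11.0000 raw=[8.8000 12.1000 16.5000]
Drift of clock 0 after op 2: 8.8000 - 11.0000 = -2.2000

Answer: -2.2000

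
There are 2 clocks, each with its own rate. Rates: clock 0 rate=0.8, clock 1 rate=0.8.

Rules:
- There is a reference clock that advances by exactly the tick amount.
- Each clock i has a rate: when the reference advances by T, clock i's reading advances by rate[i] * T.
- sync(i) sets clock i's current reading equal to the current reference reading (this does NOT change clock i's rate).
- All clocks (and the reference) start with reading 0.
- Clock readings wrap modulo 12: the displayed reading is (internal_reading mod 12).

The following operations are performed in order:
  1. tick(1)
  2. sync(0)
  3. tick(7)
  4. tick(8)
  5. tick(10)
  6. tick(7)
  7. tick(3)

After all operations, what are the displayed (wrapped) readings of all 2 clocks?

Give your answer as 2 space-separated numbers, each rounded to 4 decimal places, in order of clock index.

After op 1 tick(1): ref=1.0000 raw=[0.8000 0.8000]
After op 2 sync(0): ref=1.0000 raw=[1.0000 0.8000]
After op 3 tick(7): ref=8.0000 raw=[6.6000 6.4000]
After op 4 tick(8): ref=16.0000 raw=[13.0000 12.8000]
After op 5 tick(10): ref=26.0000 raw=[21.0000 20.8000]
After op 6 tick(7): ref=33.0000 raw=[26.6000 26.4000]
After op 7 tick(3): ref=36.0000 raw=[29.0000 28.8000]
Wrap final raw readings (mod 12): 29.0000 mod 12 = 5.0000; 28.8000 mod 12 = 4.8000

Answer: 5.0000 4.8000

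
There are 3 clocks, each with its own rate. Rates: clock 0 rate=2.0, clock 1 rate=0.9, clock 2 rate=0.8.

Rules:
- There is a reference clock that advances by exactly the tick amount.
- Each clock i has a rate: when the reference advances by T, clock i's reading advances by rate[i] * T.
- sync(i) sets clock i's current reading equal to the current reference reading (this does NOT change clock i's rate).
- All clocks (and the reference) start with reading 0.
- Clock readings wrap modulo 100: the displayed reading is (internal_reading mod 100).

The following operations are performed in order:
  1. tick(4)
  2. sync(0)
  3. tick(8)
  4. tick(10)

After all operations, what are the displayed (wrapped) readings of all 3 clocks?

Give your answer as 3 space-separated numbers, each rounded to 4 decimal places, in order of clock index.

After op 1 tick(4): ref=4.0000 raw=[8.0000 3.6000 3.2000]
After op 2 sync(0): ref=4.0000 raw=[4.0000 3.6000 3.2000]
After op 3 tick(8): ref=12.0000 raw=[20.0000 10.8000 9.6000]
After op 4 tick(10): ref=22.0000 raw=[40.0000 19.8000 17.6000]
Wrap final raw readings (mod 100): 40.0000 mod 100 = 40.0000; 19.8000 mod 100 = 19.8000; 17.6000 mod 100 = 17.6000

Answer: 40.0000 19.8000 17.6000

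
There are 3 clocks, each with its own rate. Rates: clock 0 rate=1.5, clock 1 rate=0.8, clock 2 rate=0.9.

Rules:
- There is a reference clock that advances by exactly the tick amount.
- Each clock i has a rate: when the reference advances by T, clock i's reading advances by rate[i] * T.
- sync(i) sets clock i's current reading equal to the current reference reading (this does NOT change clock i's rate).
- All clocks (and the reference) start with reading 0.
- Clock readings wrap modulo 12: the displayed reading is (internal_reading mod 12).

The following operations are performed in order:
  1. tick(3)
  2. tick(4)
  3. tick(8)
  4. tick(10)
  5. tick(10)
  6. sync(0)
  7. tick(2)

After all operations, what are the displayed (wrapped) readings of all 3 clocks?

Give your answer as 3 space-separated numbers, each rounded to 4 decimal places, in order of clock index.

Answer: 2.0000 5.6000 9.3000

Derivation:
After op 1 tick(3): ref=3.0000 raw=[4.5000 2.4000 2.7000]
After op 2 tick(4): ref=7.0000 raw=[10.5000 5.6000 6.3000]
After op 3 tick(8): ref=15.0000 raw=[22.5000 12.0000 13.5000]
After op 4 tick(10): ref=25.0000 raw=[37.5000 20.0000 22.5000]
After op 5 tick(10): ref=35.0000 raw=[52.5000 28.0000 31.5000]
After op 6 sync(0): ref=35.0000 raw=[35.0000 28.0000 31.5000]
After op 7 tick(2): ref=37.0000 raw=[38.0000 29.6000 33.3000]
Wrap final raw readings (mod 12): 38.0000 mod 12 = 2.0000; 29.6000 mod 12 = 5.6000; 33.3000 mod 12 = 9.3000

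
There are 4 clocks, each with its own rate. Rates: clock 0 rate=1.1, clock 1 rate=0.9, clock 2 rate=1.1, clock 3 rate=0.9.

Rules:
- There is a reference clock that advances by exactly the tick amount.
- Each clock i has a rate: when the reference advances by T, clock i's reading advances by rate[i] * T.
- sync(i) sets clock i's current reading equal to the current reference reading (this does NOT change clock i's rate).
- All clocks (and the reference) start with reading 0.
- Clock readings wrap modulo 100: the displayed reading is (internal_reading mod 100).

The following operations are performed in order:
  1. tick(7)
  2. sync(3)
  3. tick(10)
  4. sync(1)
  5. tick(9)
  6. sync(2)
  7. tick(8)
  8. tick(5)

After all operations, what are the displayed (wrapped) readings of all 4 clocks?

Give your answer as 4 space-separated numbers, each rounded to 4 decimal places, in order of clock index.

Answer: 42.9000 36.8000 40.3000 35.8000

Derivation:
After op 1 tick(7): ref=7.0000 raw=[7.7000 6.3000 7.7000 6.3000]
After op 2 sync(3): ref=7.0000 raw=[7.7000 6.3000 7.7000 7.0000]
After op 3 tick(10): ref=17.0000 raw=[18.7000 15.3000 18.7000 16.0000]
After op 4 sync(1): ref=17.0000 raw=[18.7000 17.0000 18.7000 16.0000]
After op 5 tick(9): ref=26.0000 raw=[28.6000 25.1000 28.6000 24.1000]
After op 6 sync(2): ref=26.0000 raw=[28.6000 25.1000 26.0000 24.1000]
After op 7 tick(8): ref=34.0000 raw=[37.4000 32.3000 34.8000 31.3000]
After op 8 tick(5): ref=39.0000 raw=[42.9000 36.8000 40.3000 35.8000]
Wrap final raw readings (mod 100): 42.9000 mod 100 = 42.9000; 36.8000 mod 100 = 36.8000; 40.3000 mod 100 = 40.3000; 35.8000 mod 100 = 35.8000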